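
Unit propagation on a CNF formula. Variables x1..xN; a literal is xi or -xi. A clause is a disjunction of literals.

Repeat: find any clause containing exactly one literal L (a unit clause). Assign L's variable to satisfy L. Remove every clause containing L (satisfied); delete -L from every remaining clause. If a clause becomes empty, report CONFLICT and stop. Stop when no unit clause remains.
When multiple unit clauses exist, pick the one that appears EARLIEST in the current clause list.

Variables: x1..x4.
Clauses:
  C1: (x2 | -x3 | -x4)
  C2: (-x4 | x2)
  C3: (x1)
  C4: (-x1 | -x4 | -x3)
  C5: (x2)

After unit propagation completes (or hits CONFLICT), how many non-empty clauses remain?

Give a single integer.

Answer: 1

Derivation:
unit clause [1] forces x1=T; simplify:
  drop -1 from [-1, -4, -3] -> [-4, -3]
  satisfied 1 clause(s); 4 remain; assigned so far: [1]
unit clause [2] forces x2=T; simplify:
  satisfied 3 clause(s); 1 remain; assigned so far: [1, 2]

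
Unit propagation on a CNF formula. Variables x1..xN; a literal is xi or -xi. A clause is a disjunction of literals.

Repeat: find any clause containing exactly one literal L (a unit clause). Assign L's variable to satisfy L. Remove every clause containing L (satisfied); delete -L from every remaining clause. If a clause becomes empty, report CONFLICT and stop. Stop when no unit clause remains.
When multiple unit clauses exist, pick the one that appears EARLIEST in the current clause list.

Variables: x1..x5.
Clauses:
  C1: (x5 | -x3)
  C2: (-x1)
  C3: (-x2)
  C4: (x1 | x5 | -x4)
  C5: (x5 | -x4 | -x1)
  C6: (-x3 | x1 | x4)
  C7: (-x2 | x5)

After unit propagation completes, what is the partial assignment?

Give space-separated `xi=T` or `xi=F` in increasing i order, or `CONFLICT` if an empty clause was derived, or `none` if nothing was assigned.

Answer: x1=F x2=F

Derivation:
unit clause [-1] forces x1=F; simplify:
  drop 1 from [1, 5, -4] -> [5, -4]
  drop 1 from [-3, 1, 4] -> [-3, 4]
  satisfied 2 clause(s); 5 remain; assigned so far: [1]
unit clause [-2] forces x2=F; simplify:
  satisfied 2 clause(s); 3 remain; assigned so far: [1, 2]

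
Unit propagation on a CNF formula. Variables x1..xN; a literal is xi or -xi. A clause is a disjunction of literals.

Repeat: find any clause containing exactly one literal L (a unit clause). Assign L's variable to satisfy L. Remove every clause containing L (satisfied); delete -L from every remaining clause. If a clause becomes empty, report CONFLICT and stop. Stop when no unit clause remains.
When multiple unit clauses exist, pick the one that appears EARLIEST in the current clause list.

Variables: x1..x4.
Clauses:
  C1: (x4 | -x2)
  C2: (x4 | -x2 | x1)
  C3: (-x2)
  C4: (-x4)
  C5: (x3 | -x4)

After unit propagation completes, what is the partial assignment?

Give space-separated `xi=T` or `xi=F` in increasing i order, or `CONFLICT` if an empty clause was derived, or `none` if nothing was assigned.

unit clause [-2] forces x2=F; simplify:
  satisfied 3 clause(s); 2 remain; assigned so far: [2]
unit clause [-4] forces x4=F; simplify:
  satisfied 2 clause(s); 0 remain; assigned so far: [2, 4]

Answer: x2=F x4=F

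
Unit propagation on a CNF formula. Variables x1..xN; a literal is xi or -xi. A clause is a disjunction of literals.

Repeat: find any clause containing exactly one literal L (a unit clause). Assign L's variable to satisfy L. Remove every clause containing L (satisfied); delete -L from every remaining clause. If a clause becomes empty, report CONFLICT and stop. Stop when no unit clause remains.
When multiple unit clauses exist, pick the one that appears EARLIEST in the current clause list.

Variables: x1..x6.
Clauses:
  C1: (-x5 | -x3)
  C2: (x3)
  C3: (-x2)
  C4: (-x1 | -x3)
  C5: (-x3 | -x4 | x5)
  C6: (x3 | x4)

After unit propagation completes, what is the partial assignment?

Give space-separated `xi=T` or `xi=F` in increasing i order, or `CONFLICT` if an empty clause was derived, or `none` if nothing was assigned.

unit clause [3] forces x3=T; simplify:
  drop -3 from [-5, -3] -> [-5]
  drop -3 from [-1, -3] -> [-1]
  drop -3 from [-3, -4, 5] -> [-4, 5]
  satisfied 2 clause(s); 4 remain; assigned so far: [3]
unit clause [-5] forces x5=F; simplify:
  drop 5 from [-4, 5] -> [-4]
  satisfied 1 clause(s); 3 remain; assigned so far: [3, 5]
unit clause [-2] forces x2=F; simplify:
  satisfied 1 clause(s); 2 remain; assigned so far: [2, 3, 5]
unit clause [-1] forces x1=F; simplify:
  satisfied 1 clause(s); 1 remain; assigned so far: [1, 2, 3, 5]
unit clause [-4] forces x4=F; simplify:
  satisfied 1 clause(s); 0 remain; assigned so far: [1, 2, 3, 4, 5]

Answer: x1=F x2=F x3=T x4=F x5=F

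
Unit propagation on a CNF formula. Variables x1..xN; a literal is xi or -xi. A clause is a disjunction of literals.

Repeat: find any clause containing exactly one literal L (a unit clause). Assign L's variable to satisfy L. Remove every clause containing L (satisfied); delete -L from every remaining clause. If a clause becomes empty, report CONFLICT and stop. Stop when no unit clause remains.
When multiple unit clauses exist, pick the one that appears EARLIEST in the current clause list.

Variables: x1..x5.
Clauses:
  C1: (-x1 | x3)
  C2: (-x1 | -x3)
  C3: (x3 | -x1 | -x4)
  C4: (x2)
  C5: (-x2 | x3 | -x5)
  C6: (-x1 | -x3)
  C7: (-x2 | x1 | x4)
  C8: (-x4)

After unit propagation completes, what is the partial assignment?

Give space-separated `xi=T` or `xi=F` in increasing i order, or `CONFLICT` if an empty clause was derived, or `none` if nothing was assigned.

Answer: CONFLICT

Derivation:
unit clause [2] forces x2=T; simplify:
  drop -2 from [-2, 3, -5] -> [3, -5]
  drop -2 from [-2, 1, 4] -> [1, 4]
  satisfied 1 clause(s); 7 remain; assigned so far: [2]
unit clause [-4] forces x4=F; simplify:
  drop 4 from [1, 4] -> [1]
  satisfied 2 clause(s); 5 remain; assigned so far: [2, 4]
unit clause [1] forces x1=T; simplify:
  drop -1 from [-1, 3] -> [3]
  drop -1 from [-1, -3] -> [-3]
  drop -1 from [-1, -3] -> [-3]
  satisfied 1 clause(s); 4 remain; assigned so far: [1, 2, 4]
unit clause [3] forces x3=T; simplify:
  drop -3 from [-3] -> [] (empty!)
  drop -3 from [-3] -> [] (empty!)
  satisfied 2 clause(s); 2 remain; assigned so far: [1, 2, 3, 4]
CONFLICT (empty clause)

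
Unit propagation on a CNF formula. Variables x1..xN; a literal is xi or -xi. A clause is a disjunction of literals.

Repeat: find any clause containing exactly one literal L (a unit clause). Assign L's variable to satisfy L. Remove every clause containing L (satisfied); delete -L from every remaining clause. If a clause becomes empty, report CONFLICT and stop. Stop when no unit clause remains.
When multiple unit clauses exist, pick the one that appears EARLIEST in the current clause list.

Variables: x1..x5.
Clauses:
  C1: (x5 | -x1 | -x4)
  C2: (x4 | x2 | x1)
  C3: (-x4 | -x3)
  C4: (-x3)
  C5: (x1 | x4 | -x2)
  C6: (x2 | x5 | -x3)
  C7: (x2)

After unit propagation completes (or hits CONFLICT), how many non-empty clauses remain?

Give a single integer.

unit clause [-3] forces x3=F; simplify:
  satisfied 3 clause(s); 4 remain; assigned so far: [3]
unit clause [2] forces x2=T; simplify:
  drop -2 from [1, 4, -2] -> [1, 4]
  satisfied 2 clause(s); 2 remain; assigned so far: [2, 3]

Answer: 2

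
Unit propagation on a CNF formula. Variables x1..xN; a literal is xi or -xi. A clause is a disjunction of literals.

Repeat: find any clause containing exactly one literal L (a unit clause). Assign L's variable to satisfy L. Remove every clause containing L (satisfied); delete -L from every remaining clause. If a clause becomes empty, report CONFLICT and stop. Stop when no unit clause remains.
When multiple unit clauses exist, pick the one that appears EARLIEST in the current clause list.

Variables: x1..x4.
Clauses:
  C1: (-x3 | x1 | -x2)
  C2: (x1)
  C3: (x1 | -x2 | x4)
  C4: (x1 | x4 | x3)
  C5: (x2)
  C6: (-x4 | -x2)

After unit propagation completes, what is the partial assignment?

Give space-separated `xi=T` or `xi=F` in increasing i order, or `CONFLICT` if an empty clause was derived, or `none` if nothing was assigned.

unit clause [1] forces x1=T; simplify:
  satisfied 4 clause(s); 2 remain; assigned so far: [1]
unit clause [2] forces x2=T; simplify:
  drop -2 from [-4, -2] -> [-4]
  satisfied 1 clause(s); 1 remain; assigned so far: [1, 2]
unit clause [-4] forces x4=F; simplify:
  satisfied 1 clause(s); 0 remain; assigned so far: [1, 2, 4]

Answer: x1=T x2=T x4=F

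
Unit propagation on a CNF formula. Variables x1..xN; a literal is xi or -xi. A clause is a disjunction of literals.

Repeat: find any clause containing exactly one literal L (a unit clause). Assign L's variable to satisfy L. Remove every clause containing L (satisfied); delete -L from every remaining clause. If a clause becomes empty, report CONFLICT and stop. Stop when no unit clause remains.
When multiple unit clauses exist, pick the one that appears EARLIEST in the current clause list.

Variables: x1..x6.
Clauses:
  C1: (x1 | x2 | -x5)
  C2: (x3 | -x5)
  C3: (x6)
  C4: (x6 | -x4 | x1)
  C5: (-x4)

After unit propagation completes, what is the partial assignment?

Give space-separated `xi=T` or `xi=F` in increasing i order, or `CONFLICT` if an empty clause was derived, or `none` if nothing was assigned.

unit clause [6] forces x6=T; simplify:
  satisfied 2 clause(s); 3 remain; assigned so far: [6]
unit clause [-4] forces x4=F; simplify:
  satisfied 1 clause(s); 2 remain; assigned so far: [4, 6]

Answer: x4=F x6=T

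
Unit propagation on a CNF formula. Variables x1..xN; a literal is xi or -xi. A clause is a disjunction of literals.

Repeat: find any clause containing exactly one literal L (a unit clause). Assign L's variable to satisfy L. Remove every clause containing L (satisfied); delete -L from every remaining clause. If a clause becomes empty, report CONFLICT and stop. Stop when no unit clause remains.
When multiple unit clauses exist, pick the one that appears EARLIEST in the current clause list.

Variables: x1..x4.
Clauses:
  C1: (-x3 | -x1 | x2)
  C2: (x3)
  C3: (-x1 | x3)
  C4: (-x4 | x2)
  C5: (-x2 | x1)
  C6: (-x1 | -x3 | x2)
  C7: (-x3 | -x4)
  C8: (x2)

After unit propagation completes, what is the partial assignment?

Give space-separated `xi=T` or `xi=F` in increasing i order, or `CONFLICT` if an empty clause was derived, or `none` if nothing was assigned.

Answer: x1=T x2=T x3=T x4=F

Derivation:
unit clause [3] forces x3=T; simplify:
  drop -3 from [-3, -1, 2] -> [-1, 2]
  drop -3 from [-1, -3, 2] -> [-1, 2]
  drop -3 from [-3, -4] -> [-4]
  satisfied 2 clause(s); 6 remain; assigned so far: [3]
unit clause [-4] forces x4=F; simplify:
  satisfied 2 clause(s); 4 remain; assigned so far: [3, 4]
unit clause [2] forces x2=T; simplify:
  drop -2 from [-2, 1] -> [1]
  satisfied 3 clause(s); 1 remain; assigned so far: [2, 3, 4]
unit clause [1] forces x1=T; simplify:
  satisfied 1 clause(s); 0 remain; assigned so far: [1, 2, 3, 4]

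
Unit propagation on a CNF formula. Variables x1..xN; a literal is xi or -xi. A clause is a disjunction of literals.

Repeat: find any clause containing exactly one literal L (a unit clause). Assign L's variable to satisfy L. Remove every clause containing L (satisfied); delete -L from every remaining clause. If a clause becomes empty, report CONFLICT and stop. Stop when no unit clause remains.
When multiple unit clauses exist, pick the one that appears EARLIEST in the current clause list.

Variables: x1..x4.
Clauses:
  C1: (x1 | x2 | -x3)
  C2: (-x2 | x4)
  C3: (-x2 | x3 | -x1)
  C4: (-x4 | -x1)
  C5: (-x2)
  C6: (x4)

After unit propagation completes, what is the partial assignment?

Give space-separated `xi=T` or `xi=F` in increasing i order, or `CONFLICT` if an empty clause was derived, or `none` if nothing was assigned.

Answer: x1=F x2=F x3=F x4=T

Derivation:
unit clause [-2] forces x2=F; simplify:
  drop 2 from [1, 2, -3] -> [1, -3]
  satisfied 3 clause(s); 3 remain; assigned so far: [2]
unit clause [4] forces x4=T; simplify:
  drop -4 from [-4, -1] -> [-1]
  satisfied 1 clause(s); 2 remain; assigned so far: [2, 4]
unit clause [-1] forces x1=F; simplify:
  drop 1 from [1, -3] -> [-3]
  satisfied 1 clause(s); 1 remain; assigned so far: [1, 2, 4]
unit clause [-3] forces x3=F; simplify:
  satisfied 1 clause(s); 0 remain; assigned so far: [1, 2, 3, 4]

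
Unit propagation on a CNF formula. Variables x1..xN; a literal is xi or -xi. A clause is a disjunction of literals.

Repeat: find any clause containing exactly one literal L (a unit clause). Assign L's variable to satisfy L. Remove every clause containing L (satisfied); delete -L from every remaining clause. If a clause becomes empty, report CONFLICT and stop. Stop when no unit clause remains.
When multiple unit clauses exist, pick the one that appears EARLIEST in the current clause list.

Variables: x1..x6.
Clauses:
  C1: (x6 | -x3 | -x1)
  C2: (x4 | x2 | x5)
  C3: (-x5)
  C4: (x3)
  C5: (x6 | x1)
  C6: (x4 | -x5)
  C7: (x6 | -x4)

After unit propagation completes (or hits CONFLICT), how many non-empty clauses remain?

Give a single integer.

Answer: 4

Derivation:
unit clause [-5] forces x5=F; simplify:
  drop 5 from [4, 2, 5] -> [4, 2]
  satisfied 2 clause(s); 5 remain; assigned so far: [5]
unit clause [3] forces x3=T; simplify:
  drop -3 from [6, -3, -1] -> [6, -1]
  satisfied 1 clause(s); 4 remain; assigned so far: [3, 5]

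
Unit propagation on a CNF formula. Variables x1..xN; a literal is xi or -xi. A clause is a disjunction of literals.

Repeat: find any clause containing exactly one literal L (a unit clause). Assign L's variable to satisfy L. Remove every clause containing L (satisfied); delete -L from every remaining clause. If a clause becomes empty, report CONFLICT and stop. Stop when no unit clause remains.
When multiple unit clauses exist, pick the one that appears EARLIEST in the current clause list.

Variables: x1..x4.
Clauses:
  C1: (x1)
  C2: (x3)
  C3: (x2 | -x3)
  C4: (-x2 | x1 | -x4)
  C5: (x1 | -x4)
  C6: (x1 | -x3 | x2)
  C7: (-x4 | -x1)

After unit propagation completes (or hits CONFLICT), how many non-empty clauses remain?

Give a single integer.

Answer: 0

Derivation:
unit clause [1] forces x1=T; simplify:
  drop -1 from [-4, -1] -> [-4]
  satisfied 4 clause(s); 3 remain; assigned so far: [1]
unit clause [3] forces x3=T; simplify:
  drop -3 from [2, -3] -> [2]
  satisfied 1 clause(s); 2 remain; assigned so far: [1, 3]
unit clause [2] forces x2=T; simplify:
  satisfied 1 clause(s); 1 remain; assigned so far: [1, 2, 3]
unit clause [-4] forces x4=F; simplify:
  satisfied 1 clause(s); 0 remain; assigned so far: [1, 2, 3, 4]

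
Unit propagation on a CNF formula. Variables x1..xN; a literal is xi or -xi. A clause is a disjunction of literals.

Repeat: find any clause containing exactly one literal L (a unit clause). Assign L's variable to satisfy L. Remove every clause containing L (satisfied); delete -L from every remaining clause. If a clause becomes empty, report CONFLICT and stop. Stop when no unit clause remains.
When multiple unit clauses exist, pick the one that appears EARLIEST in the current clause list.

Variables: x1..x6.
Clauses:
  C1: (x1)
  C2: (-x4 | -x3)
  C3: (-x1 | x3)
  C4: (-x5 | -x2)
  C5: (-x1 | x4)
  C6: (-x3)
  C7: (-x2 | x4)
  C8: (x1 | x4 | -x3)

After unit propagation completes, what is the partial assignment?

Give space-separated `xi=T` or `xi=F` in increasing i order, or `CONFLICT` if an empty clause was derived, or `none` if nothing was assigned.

unit clause [1] forces x1=T; simplify:
  drop -1 from [-1, 3] -> [3]
  drop -1 from [-1, 4] -> [4]
  satisfied 2 clause(s); 6 remain; assigned so far: [1]
unit clause [3] forces x3=T; simplify:
  drop -3 from [-4, -3] -> [-4]
  drop -3 from [-3] -> [] (empty!)
  satisfied 1 clause(s); 5 remain; assigned so far: [1, 3]
CONFLICT (empty clause)

Answer: CONFLICT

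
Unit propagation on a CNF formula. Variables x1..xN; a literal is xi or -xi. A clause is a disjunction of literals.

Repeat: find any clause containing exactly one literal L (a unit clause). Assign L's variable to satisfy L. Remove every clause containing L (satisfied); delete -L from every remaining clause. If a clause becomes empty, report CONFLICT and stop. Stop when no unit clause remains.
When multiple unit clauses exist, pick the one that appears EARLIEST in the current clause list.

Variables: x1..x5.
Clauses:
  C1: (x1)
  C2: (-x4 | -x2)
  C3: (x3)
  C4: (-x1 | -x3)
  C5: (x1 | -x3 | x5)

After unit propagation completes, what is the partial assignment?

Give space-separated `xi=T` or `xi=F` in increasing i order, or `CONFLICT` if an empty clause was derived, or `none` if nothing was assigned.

Answer: CONFLICT

Derivation:
unit clause [1] forces x1=T; simplify:
  drop -1 from [-1, -3] -> [-3]
  satisfied 2 clause(s); 3 remain; assigned so far: [1]
unit clause [3] forces x3=T; simplify:
  drop -3 from [-3] -> [] (empty!)
  satisfied 1 clause(s); 2 remain; assigned so far: [1, 3]
CONFLICT (empty clause)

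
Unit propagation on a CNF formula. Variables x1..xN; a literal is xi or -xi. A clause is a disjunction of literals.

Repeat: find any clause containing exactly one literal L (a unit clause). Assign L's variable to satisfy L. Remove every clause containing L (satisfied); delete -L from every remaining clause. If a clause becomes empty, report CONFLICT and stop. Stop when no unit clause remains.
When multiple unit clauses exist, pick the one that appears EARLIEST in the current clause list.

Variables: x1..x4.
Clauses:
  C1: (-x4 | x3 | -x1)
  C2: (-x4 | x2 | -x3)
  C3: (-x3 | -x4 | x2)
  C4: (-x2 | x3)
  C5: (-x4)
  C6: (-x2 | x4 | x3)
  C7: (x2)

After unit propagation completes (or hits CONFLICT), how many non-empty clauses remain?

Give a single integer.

Answer: 0

Derivation:
unit clause [-4] forces x4=F; simplify:
  drop 4 from [-2, 4, 3] -> [-2, 3]
  satisfied 4 clause(s); 3 remain; assigned so far: [4]
unit clause [2] forces x2=T; simplify:
  drop -2 from [-2, 3] -> [3]
  drop -2 from [-2, 3] -> [3]
  satisfied 1 clause(s); 2 remain; assigned so far: [2, 4]
unit clause [3] forces x3=T; simplify:
  satisfied 2 clause(s); 0 remain; assigned so far: [2, 3, 4]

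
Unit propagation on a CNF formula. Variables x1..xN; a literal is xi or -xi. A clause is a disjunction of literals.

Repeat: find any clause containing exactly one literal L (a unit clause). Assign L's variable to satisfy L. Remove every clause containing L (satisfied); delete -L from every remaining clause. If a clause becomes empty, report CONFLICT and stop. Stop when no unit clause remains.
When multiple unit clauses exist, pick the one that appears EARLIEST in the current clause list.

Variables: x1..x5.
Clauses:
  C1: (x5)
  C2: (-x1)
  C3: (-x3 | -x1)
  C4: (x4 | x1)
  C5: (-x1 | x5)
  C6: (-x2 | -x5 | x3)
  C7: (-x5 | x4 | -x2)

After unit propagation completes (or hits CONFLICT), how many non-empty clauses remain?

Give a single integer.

Answer: 1

Derivation:
unit clause [5] forces x5=T; simplify:
  drop -5 from [-2, -5, 3] -> [-2, 3]
  drop -5 from [-5, 4, -2] -> [4, -2]
  satisfied 2 clause(s); 5 remain; assigned so far: [5]
unit clause [-1] forces x1=F; simplify:
  drop 1 from [4, 1] -> [4]
  satisfied 2 clause(s); 3 remain; assigned so far: [1, 5]
unit clause [4] forces x4=T; simplify:
  satisfied 2 clause(s); 1 remain; assigned so far: [1, 4, 5]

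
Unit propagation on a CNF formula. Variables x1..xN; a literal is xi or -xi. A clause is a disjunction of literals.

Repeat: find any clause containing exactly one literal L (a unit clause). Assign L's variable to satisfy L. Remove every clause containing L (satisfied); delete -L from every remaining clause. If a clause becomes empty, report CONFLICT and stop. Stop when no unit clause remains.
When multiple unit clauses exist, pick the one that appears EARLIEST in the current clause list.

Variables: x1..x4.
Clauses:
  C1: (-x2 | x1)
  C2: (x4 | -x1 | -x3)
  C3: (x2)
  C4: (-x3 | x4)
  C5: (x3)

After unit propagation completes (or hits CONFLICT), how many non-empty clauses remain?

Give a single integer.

Answer: 0

Derivation:
unit clause [2] forces x2=T; simplify:
  drop -2 from [-2, 1] -> [1]
  satisfied 1 clause(s); 4 remain; assigned so far: [2]
unit clause [1] forces x1=T; simplify:
  drop -1 from [4, -1, -3] -> [4, -3]
  satisfied 1 clause(s); 3 remain; assigned so far: [1, 2]
unit clause [3] forces x3=T; simplify:
  drop -3 from [4, -3] -> [4]
  drop -3 from [-3, 4] -> [4]
  satisfied 1 clause(s); 2 remain; assigned so far: [1, 2, 3]
unit clause [4] forces x4=T; simplify:
  satisfied 2 clause(s); 0 remain; assigned so far: [1, 2, 3, 4]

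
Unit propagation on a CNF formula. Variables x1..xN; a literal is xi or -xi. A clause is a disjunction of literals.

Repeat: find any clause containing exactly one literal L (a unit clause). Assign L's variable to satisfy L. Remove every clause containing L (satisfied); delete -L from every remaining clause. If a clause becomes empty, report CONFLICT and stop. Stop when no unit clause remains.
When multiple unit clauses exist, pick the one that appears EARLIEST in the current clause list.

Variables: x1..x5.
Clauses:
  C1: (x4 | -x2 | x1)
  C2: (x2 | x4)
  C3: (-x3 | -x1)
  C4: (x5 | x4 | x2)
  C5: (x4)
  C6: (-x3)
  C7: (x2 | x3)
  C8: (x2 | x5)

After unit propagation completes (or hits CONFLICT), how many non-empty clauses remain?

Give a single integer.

unit clause [4] forces x4=T; simplify:
  satisfied 4 clause(s); 4 remain; assigned so far: [4]
unit clause [-3] forces x3=F; simplify:
  drop 3 from [2, 3] -> [2]
  satisfied 2 clause(s); 2 remain; assigned so far: [3, 4]
unit clause [2] forces x2=T; simplify:
  satisfied 2 clause(s); 0 remain; assigned so far: [2, 3, 4]

Answer: 0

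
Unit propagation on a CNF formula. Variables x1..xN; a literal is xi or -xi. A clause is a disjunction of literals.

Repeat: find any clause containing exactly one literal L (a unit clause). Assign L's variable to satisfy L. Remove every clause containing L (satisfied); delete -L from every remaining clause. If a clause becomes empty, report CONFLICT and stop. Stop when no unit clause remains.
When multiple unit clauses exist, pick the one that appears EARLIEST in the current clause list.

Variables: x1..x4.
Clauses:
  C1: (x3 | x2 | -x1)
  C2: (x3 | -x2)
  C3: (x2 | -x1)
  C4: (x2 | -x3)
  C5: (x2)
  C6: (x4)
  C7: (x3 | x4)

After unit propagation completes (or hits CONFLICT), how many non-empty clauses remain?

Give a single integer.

Answer: 0

Derivation:
unit clause [2] forces x2=T; simplify:
  drop -2 from [3, -2] -> [3]
  satisfied 4 clause(s); 3 remain; assigned so far: [2]
unit clause [3] forces x3=T; simplify:
  satisfied 2 clause(s); 1 remain; assigned so far: [2, 3]
unit clause [4] forces x4=T; simplify:
  satisfied 1 clause(s); 0 remain; assigned so far: [2, 3, 4]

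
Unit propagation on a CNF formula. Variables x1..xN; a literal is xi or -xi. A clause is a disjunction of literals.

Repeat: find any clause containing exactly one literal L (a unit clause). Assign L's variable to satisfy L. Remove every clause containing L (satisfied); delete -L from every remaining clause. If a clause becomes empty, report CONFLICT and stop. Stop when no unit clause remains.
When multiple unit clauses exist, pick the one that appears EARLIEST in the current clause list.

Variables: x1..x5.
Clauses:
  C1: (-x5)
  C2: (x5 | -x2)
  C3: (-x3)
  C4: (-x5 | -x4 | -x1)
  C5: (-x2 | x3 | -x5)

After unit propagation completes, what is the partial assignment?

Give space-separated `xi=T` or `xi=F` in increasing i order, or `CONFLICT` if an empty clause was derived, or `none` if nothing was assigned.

Answer: x2=F x3=F x5=F

Derivation:
unit clause [-5] forces x5=F; simplify:
  drop 5 from [5, -2] -> [-2]
  satisfied 3 clause(s); 2 remain; assigned so far: [5]
unit clause [-2] forces x2=F; simplify:
  satisfied 1 clause(s); 1 remain; assigned so far: [2, 5]
unit clause [-3] forces x3=F; simplify:
  satisfied 1 clause(s); 0 remain; assigned so far: [2, 3, 5]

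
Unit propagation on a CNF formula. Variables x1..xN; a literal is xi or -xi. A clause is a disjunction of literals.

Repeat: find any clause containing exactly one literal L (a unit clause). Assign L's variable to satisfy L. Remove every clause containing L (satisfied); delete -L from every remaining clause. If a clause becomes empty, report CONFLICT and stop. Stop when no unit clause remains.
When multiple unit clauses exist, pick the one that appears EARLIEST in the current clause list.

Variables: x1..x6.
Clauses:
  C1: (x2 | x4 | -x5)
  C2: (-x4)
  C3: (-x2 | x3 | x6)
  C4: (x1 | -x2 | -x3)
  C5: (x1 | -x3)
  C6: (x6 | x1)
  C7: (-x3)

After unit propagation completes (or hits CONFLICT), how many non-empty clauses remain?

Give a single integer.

unit clause [-4] forces x4=F; simplify:
  drop 4 from [2, 4, -5] -> [2, -5]
  satisfied 1 clause(s); 6 remain; assigned so far: [4]
unit clause [-3] forces x3=F; simplify:
  drop 3 from [-2, 3, 6] -> [-2, 6]
  satisfied 3 clause(s); 3 remain; assigned so far: [3, 4]

Answer: 3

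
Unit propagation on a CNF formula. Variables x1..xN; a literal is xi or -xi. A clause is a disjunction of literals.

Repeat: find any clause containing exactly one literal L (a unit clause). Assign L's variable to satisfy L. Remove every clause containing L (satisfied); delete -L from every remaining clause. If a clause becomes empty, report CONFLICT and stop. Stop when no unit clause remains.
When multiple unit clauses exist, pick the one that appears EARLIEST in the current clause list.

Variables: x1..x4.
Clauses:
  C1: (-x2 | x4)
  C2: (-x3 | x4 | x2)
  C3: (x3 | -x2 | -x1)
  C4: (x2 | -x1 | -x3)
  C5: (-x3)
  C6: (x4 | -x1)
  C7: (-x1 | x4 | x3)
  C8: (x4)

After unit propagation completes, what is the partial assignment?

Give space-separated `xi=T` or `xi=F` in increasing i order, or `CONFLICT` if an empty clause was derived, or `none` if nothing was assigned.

unit clause [-3] forces x3=F; simplify:
  drop 3 from [3, -2, -1] -> [-2, -1]
  drop 3 from [-1, 4, 3] -> [-1, 4]
  satisfied 3 clause(s); 5 remain; assigned so far: [3]
unit clause [4] forces x4=T; simplify:
  satisfied 4 clause(s); 1 remain; assigned so far: [3, 4]

Answer: x3=F x4=T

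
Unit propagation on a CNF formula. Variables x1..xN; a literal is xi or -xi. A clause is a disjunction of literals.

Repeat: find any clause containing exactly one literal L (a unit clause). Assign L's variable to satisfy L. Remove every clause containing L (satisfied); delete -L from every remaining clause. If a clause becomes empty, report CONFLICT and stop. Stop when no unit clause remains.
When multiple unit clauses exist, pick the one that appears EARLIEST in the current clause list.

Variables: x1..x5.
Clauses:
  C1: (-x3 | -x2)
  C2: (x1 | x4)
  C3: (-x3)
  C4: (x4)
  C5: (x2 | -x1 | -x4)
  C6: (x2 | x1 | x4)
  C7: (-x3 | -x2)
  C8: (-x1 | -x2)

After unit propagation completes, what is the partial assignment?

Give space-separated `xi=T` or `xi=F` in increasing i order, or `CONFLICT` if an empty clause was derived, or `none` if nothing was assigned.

unit clause [-3] forces x3=F; simplify:
  satisfied 3 clause(s); 5 remain; assigned so far: [3]
unit clause [4] forces x4=T; simplify:
  drop -4 from [2, -1, -4] -> [2, -1]
  satisfied 3 clause(s); 2 remain; assigned so far: [3, 4]

Answer: x3=F x4=T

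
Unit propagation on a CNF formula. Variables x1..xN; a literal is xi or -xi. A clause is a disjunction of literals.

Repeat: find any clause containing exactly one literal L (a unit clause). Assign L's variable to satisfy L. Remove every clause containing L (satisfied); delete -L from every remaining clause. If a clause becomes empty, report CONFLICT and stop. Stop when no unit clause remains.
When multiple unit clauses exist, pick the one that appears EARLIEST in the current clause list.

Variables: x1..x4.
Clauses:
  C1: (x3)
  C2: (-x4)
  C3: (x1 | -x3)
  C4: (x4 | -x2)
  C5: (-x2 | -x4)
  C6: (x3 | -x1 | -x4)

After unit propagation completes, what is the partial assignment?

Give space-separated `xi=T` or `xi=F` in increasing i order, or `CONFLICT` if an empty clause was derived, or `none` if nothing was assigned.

unit clause [3] forces x3=T; simplify:
  drop -3 from [1, -3] -> [1]
  satisfied 2 clause(s); 4 remain; assigned so far: [3]
unit clause [-4] forces x4=F; simplify:
  drop 4 from [4, -2] -> [-2]
  satisfied 2 clause(s); 2 remain; assigned so far: [3, 4]
unit clause [1] forces x1=T; simplify:
  satisfied 1 clause(s); 1 remain; assigned so far: [1, 3, 4]
unit clause [-2] forces x2=F; simplify:
  satisfied 1 clause(s); 0 remain; assigned so far: [1, 2, 3, 4]

Answer: x1=T x2=F x3=T x4=F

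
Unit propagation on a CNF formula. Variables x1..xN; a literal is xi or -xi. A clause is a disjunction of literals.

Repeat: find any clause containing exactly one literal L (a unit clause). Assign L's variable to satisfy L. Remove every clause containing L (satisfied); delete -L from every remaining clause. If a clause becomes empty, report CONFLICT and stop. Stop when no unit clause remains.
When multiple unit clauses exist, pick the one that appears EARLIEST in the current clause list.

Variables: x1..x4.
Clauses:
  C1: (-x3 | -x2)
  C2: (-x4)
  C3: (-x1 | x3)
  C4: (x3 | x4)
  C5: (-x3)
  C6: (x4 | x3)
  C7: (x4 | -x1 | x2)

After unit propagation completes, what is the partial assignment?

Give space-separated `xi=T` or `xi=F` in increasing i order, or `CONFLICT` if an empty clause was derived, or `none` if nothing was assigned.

unit clause [-4] forces x4=F; simplify:
  drop 4 from [3, 4] -> [3]
  drop 4 from [4, 3] -> [3]
  drop 4 from [4, -1, 2] -> [-1, 2]
  satisfied 1 clause(s); 6 remain; assigned so far: [4]
unit clause [3] forces x3=T; simplify:
  drop -3 from [-3, -2] -> [-2]
  drop -3 from [-3] -> [] (empty!)
  satisfied 3 clause(s); 3 remain; assigned so far: [3, 4]
CONFLICT (empty clause)

Answer: CONFLICT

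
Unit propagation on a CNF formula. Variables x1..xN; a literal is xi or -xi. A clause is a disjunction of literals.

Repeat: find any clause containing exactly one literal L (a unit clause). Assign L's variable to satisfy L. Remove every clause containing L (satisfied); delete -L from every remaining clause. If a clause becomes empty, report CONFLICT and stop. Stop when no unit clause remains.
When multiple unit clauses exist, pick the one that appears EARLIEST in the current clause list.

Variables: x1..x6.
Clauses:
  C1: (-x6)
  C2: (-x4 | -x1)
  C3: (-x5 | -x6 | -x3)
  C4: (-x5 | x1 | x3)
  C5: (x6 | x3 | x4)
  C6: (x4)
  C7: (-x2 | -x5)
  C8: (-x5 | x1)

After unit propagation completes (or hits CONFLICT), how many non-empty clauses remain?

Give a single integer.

unit clause [-6] forces x6=F; simplify:
  drop 6 from [6, 3, 4] -> [3, 4]
  satisfied 2 clause(s); 6 remain; assigned so far: [6]
unit clause [4] forces x4=T; simplify:
  drop -4 from [-4, -1] -> [-1]
  satisfied 2 clause(s); 4 remain; assigned so far: [4, 6]
unit clause [-1] forces x1=F; simplify:
  drop 1 from [-5, 1, 3] -> [-5, 3]
  drop 1 from [-5, 1] -> [-5]
  satisfied 1 clause(s); 3 remain; assigned so far: [1, 4, 6]
unit clause [-5] forces x5=F; simplify:
  satisfied 3 clause(s); 0 remain; assigned so far: [1, 4, 5, 6]

Answer: 0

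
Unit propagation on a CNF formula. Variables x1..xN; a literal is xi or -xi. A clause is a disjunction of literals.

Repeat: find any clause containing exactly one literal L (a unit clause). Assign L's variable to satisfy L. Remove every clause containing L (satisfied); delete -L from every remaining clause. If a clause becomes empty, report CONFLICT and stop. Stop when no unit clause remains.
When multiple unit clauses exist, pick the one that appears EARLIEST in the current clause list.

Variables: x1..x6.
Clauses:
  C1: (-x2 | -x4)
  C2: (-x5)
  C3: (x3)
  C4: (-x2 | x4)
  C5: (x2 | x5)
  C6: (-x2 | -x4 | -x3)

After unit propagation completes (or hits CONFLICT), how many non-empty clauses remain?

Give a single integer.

Answer: 0

Derivation:
unit clause [-5] forces x5=F; simplify:
  drop 5 from [2, 5] -> [2]
  satisfied 1 clause(s); 5 remain; assigned so far: [5]
unit clause [3] forces x3=T; simplify:
  drop -3 from [-2, -4, -3] -> [-2, -4]
  satisfied 1 clause(s); 4 remain; assigned so far: [3, 5]
unit clause [2] forces x2=T; simplify:
  drop -2 from [-2, -4] -> [-4]
  drop -2 from [-2, 4] -> [4]
  drop -2 from [-2, -4] -> [-4]
  satisfied 1 clause(s); 3 remain; assigned so far: [2, 3, 5]
unit clause [-4] forces x4=F; simplify:
  drop 4 from [4] -> [] (empty!)
  satisfied 2 clause(s); 1 remain; assigned so far: [2, 3, 4, 5]
CONFLICT (empty clause)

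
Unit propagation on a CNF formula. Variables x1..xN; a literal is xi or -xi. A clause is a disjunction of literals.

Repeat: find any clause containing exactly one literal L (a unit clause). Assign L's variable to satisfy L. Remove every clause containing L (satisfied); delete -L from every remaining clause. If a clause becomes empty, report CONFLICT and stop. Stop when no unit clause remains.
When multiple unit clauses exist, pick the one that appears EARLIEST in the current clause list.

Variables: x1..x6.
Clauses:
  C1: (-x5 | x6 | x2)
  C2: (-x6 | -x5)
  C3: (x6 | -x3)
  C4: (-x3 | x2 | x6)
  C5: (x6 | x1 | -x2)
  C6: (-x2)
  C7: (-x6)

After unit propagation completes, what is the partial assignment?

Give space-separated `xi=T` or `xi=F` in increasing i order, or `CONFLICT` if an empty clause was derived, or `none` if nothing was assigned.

Answer: x2=F x3=F x5=F x6=F

Derivation:
unit clause [-2] forces x2=F; simplify:
  drop 2 from [-5, 6, 2] -> [-5, 6]
  drop 2 from [-3, 2, 6] -> [-3, 6]
  satisfied 2 clause(s); 5 remain; assigned so far: [2]
unit clause [-6] forces x6=F; simplify:
  drop 6 from [-5, 6] -> [-5]
  drop 6 from [6, -3] -> [-3]
  drop 6 from [-3, 6] -> [-3]
  satisfied 2 clause(s); 3 remain; assigned so far: [2, 6]
unit clause [-5] forces x5=F; simplify:
  satisfied 1 clause(s); 2 remain; assigned so far: [2, 5, 6]
unit clause [-3] forces x3=F; simplify:
  satisfied 2 clause(s); 0 remain; assigned so far: [2, 3, 5, 6]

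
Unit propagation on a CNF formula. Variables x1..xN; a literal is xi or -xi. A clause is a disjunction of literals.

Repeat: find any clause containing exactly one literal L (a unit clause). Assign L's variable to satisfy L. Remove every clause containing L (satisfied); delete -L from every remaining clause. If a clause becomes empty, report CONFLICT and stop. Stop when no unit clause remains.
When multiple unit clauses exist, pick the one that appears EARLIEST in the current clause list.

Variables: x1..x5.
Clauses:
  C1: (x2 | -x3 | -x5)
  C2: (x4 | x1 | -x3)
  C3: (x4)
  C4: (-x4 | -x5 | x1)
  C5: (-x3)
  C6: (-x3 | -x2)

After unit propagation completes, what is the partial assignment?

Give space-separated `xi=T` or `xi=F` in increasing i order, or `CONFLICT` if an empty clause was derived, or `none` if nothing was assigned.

Answer: x3=F x4=T

Derivation:
unit clause [4] forces x4=T; simplify:
  drop -4 from [-4, -5, 1] -> [-5, 1]
  satisfied 2 clause(s); 4 remain; assigned so far: [4]
unit clause [-3] forces x3=F; simplify:
  satisfied 3 clause(s); 1 remain; assigned so far: [3, 4]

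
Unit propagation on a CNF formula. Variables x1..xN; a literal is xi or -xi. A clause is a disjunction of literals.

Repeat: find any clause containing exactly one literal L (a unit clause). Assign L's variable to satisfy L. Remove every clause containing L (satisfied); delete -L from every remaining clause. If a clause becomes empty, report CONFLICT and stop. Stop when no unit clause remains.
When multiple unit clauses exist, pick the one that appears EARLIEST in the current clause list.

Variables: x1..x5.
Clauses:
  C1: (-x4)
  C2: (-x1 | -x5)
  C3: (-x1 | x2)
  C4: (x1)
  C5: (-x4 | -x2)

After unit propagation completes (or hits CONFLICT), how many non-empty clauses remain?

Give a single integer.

Answer: 0

Derivation:
unit clause [-4] forces x4=F; simplify:
  satisfied 2 clause(s); 3 remain; assigned so far: [4]
unit clause [1] forces x1=T; simplify:
  drop -1 from [-1, -5] -> [-5]
  drop -1 from [-1, 2] -> [2]
  satisfied 1 clause(s); 2 remain; assigned so far: [1, 4]
unit clause [-5] forces x5=F; simplify:
  satisfied 1 clause(s); 1 remain; assigned so far: [1, 4, 5]
unit clause [2] forces x2=T; simplify:
  satisfied 1 clause(s); 0 remain; assigned so far: [1, 2, 4, 5]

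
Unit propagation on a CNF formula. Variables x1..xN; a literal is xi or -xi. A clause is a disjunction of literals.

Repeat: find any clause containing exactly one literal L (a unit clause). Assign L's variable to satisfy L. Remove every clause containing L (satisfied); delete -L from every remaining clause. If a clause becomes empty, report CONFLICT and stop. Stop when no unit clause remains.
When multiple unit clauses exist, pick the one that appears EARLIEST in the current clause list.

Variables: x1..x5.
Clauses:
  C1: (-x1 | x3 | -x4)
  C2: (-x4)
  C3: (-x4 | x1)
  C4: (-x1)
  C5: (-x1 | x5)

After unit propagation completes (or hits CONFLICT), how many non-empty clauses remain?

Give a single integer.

Answer: 0

Derivation:
unit clause [-4] forces x4=F; simplify:
  satisfied 3 clause(s); 2 remain; assigned so far: [4]
unit clause [-1] forces x1=F; simplify:
  satisfied 2 clause(s); 0 remain; assigned so far: [1, 4]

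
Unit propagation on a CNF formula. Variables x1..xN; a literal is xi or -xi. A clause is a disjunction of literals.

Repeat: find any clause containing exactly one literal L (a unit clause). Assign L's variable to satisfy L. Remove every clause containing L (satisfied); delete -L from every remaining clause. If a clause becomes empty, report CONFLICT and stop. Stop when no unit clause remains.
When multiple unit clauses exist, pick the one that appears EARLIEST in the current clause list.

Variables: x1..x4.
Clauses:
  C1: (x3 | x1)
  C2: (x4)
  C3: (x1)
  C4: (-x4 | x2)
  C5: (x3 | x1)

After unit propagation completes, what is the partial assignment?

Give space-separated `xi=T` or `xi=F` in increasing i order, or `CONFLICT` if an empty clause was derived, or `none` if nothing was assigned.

Answer: x1=T x2=T x4=T

Derivation:
unit clause [4] forces x4=T; simplify:
  drop -4 from [-4, 2] -> [2]
  satisfied 1 clause(s); 4 remain; assigned so far: [4]
unit clause [1] forces x1=T; simplify:
  satisfied 3 clause(s); 1 remain; assigned so far: [1, 4]
unit clause [2] forces x2=T; simplify:
  satisfied 1 clause(s); 0 remain; assigned so far: [1, 2, 4]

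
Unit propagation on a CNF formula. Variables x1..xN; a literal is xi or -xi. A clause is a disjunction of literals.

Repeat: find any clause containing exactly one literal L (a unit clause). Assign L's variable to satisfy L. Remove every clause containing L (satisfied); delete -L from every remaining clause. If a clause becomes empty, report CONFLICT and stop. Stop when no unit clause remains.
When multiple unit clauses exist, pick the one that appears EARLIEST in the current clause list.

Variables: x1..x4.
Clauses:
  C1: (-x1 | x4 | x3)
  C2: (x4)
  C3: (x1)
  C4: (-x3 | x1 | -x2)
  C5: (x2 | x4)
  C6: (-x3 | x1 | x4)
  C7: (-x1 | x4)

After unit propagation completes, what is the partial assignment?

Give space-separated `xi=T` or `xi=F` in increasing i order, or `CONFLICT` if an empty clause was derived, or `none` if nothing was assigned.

unit clause [4] forces x4=T; simplify:
  satisfied 5 clause(s); 2 remain; assigned so far: [4]
unit clause [1] forces x1=T; simplify:
  satisfied 2 clause(s); 0 remain; assigned so far: [1, 4]

Answer: x1=T x4=T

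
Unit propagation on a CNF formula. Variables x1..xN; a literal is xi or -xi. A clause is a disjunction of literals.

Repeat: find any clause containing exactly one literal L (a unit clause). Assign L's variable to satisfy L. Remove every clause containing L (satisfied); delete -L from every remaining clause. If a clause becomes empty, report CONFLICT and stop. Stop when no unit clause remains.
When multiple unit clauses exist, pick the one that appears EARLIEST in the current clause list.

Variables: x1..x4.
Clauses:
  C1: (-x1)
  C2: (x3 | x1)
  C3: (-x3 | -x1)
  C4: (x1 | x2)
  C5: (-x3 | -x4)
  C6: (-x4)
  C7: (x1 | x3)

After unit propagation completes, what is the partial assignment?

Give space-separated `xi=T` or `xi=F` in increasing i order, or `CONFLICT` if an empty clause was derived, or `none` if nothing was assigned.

Answer: x1=F x2=T x3=T x4=F

Derivation:
unit clause [-1] forces x1=F; simplify:
  drop 1 from [3, 1] -> [3]
  drop 1 from [1, 2] -> [2]
  drop 1 from [1, 3] -> [3]
  satisfied 2 clause(s); 5 remain; assigned so far: [1]
unit clause [3] forces x3=T; simplify:
  drop -3 from [-3, -4] -> [-4]
  satisfied 2 clause(s); 3 remain; assigned so far: [1, 3]
unit clause [2] forces x2=T; simplify:
  satisfied 1 clause(s); 2 remain; assigned so far: [1, 2, 3]
unit clause [-4] forces x4=F; simplify:
  satisfied 2 clause(s); 0 remain; assigned so far: [1, 2, 3, 4]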